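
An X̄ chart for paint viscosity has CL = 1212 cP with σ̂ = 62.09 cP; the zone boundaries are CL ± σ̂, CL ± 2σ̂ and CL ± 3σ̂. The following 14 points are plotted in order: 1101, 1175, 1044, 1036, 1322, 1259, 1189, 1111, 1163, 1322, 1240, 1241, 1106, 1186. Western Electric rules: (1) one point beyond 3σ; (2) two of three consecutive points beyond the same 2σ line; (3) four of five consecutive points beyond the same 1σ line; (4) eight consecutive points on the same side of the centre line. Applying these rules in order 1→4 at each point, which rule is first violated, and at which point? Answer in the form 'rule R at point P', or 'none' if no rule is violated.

rule 2 at point 4

Zone of each point (C = within 1σ̂, B = 1σ̂–2σ̂, A = 2σ̂–3σ̂, * = beyond 3σ̂; sign = side of CL): 1:-B, 2:-C, 3:-A, 4:-A, 5:+B, 6:+C, 7:-C, 8:-B, 9:-C, 10:+B, 11:+C, 12:+C, 13:-B, 14:-C
Rule 2 (two of three consecutive points beyond the same 2σ limit) is satisfied at point 4.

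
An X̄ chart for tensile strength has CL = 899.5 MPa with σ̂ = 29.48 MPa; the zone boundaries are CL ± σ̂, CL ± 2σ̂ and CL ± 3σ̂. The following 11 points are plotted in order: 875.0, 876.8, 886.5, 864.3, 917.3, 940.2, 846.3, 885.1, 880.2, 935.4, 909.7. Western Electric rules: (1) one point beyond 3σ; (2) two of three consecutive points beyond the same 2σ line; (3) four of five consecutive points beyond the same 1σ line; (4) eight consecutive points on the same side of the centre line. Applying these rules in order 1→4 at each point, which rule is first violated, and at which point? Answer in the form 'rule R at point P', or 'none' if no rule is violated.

none

Zone of each point (C = within 1σ̂, B = 1σ̂–2σ̂, A = 2σ̂–3σ̂, * = beyond 3σ̂; sign = side of CL): 1:-C, 2:-C, 3:-C, 4:-B, 5:+C, 6:+B, 7:-B, 8:-C, 9:-C, 10:+B, 11:+C
No rule fires across all 11 points.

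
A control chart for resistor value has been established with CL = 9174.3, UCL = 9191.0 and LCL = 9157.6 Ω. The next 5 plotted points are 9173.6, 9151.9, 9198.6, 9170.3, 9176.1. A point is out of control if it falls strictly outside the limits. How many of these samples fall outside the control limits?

2

Compare each point to [9157.6, 9191.0]: sample 2 = 9151.9 < LCL; sample 3 = 9198.6 > UCL.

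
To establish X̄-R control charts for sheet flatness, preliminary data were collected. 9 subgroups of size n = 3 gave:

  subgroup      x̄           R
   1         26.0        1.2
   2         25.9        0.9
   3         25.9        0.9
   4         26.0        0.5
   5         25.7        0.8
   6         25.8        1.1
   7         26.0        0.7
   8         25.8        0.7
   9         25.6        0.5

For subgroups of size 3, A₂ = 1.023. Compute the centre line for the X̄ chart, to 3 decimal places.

25.856

X̄̄ = (26.0 + 25.9 + 25.9 + 26.0 + 25.7 + 25.8 + 26.0 + 25.8 + 25.6) / 9 = 232.7000 / 9 = 25.8556
CL = X̄̄ = 25.8556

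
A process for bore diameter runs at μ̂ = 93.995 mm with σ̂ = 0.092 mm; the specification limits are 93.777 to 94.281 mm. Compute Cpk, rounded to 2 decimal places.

Cpu = (USL − μ̂) / (3σ̂) = (94.281 − 93.995) / (3 × 0.092) = 1.0362; Cpl = (μ̂ − LSL) / (3σ̂) = (93.995 − 93.777) / (3 × 0.092) = 0.7899; Cpk = min(Cpu, Cpl) = 0.7899

0.79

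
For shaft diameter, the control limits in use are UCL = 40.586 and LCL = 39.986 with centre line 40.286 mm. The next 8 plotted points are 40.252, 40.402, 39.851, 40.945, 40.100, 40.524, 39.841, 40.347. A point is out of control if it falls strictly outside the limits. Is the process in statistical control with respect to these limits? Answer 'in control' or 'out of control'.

Compare each point to [39.986, 40.586]: sample 3 = 39.851 < LCL; sample 4 = 40.945 > UCL; sample 7 = 39.841 < LCL.

out of control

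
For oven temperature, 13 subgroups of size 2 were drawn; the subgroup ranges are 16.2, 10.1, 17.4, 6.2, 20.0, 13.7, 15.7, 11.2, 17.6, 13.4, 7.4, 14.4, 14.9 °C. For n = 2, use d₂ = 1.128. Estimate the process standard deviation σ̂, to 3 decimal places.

12.152

R̄ = (16.2 + 10.1 + 17.4 + 6.2 + 20.0 + 13.7 + 15.7 + 11.2 + 17.6 + 13.4 + 7.4 + 14.4 + 14.9) / 13 = 13.7077
σ̂ = R̄ / d₂ = 13.7077 / 1.128 = 12.1522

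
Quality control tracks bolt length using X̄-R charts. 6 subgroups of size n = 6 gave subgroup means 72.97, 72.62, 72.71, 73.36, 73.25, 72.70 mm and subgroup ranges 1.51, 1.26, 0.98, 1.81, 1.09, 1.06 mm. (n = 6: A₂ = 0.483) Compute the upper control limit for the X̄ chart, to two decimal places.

73.56

X̄̄ = (72.97 + 72.62 + 72.71 + 73.36 + 73.25 + 72.70) / 6 = 437.6100 / 6 = 72.9350
R̄ = (1.51 + 1.26 + 0.98 + 1.81 + 1.09 + 1.06) / 6 = 7.7100 / 6 = 1.2850
UCL = X̄̄ + A₂·R̄ = 72.9350 + 0.483 × 1.2850 = 73.5557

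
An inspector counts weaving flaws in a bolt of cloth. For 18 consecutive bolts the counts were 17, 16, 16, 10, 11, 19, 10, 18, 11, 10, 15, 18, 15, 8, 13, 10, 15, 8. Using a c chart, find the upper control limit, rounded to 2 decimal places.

c̄ = (17 + 16 + 16 + 10 + 11 + 19 + 10 + 18 + 11 + 10 + 15 + 18 + 15 + 8 + 13 + 10 + 15 + 8) / 18 = 240 / 18 = 13.3333
UCL = c̄ + 3√c̄ = 13.3333 + 3 × √13.3333 = 13.3333 + 3 × 3.6515 = 24.2878

24.29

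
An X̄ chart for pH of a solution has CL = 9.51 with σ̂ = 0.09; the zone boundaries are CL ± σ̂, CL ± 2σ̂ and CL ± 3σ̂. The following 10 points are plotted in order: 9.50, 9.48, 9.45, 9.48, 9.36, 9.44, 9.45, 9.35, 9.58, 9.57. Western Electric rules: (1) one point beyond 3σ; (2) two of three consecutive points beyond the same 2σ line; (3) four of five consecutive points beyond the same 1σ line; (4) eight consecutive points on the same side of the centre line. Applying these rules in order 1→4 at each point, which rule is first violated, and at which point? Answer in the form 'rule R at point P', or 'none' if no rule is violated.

Zone of each point (C = within 1σ̂, B = 1σ̂–2σ̂, A = 2σ̂–3σ̂, * = beyond 3σ̂; sign = side of CL): 1:-C, 2:-C, 3:-C, 4:-C, 5:-B, 6:-C, 7:-C, 8:-B, 9:+C, 10:+C
Rule 4 (eight consecutive points on the same side of the centre line) is satisfied at point 8.

rule 4 at point 8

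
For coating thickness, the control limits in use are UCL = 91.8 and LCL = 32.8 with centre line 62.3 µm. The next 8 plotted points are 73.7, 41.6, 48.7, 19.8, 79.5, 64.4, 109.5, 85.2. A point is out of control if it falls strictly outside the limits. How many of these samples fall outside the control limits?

2

Compare each point to [32.8, 91.8]: sample 4 = 19.8 < LCL; sample 7 = 109.5 > UCL.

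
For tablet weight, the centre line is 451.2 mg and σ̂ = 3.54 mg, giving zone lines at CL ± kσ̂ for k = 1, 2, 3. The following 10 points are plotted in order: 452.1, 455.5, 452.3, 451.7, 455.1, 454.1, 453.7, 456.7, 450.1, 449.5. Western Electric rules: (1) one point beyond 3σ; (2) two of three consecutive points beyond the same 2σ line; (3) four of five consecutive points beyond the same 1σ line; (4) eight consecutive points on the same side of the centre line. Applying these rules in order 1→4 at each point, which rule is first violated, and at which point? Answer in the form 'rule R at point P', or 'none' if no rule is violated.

Zone of each point (C = within 1σ̂, B = 1σ̂–2σ̂, A = 2σ̂–3σ̂, * = beyond 3σ̂; sign = side of CL): 1:+C, 2:+B, 3:+C, 4:+C, 5:+B, 6:+C, 7:+C, 8:+B, 9:-C, 10:-C
Rule 4 (eight consecutive points on the same side of the centre line) is satisfied at point 8.

rule 4 at point 8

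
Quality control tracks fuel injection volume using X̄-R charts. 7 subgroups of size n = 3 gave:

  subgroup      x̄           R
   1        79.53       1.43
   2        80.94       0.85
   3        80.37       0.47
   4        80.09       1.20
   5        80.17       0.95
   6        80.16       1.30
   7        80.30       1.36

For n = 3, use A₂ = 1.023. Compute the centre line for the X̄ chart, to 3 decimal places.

X̄̄ = (79.53 + 80.94 + 80.37 + 80.09 + 80.17 + 80.16 + 80.30) / 7 = 561.5600 / 7 = 80.2229
CL = X̄̄ = 80.2229

80.223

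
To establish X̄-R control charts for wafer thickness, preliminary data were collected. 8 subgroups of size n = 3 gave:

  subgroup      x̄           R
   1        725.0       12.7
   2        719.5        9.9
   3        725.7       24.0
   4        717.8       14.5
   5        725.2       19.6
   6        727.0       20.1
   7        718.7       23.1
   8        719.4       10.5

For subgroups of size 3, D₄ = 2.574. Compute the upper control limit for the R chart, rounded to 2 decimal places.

43.24

R̄ = (12.7 + 9.9 + 24.0 + 14.5 + 19.6 + 20.1 + 23.1 + 10.5) / 8 = 134.4000 / 8 = 16.8000
UCL_R = D₄·R̄ = 2.574 × 16.8000 = 43.2432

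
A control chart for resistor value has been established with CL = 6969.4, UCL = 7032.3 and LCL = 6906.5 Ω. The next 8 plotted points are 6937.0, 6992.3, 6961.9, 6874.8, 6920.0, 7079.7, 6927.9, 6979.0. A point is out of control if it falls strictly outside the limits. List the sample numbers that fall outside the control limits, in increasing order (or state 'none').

Compare each point to [6906.5, 7032.3]: sample 4 = 6874.8 < LCL; sample 6 = 7079.7 > UCL.

4, 6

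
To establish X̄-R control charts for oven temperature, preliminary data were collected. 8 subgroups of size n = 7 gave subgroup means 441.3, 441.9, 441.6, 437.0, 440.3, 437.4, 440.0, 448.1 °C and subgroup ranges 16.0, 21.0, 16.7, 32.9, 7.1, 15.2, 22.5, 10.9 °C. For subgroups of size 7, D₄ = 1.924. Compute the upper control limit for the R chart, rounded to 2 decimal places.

R̄ = (16.0 + 21.0 + 16.7 + 32.9 + 7.1 + 15.2 + 22.5 + 10.9) / 8 = 142.3000 / 8 = 17.7875
UCL_R = D₄·R̄ = 1.924 × 17.7875 = 34.2232

34.22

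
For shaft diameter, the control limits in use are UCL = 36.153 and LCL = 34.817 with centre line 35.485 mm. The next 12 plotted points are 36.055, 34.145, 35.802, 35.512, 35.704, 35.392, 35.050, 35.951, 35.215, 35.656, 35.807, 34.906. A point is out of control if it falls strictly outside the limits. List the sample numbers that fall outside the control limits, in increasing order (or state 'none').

2

Compare each point to [34.817, 36.153]: sample 2 = 34.145 < LCL.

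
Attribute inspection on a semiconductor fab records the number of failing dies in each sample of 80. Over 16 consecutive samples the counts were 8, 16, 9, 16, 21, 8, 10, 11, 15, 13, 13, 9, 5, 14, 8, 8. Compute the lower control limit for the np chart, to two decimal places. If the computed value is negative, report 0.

2.09

p̄ = Σdᵢ / (k·n) = 184 / (16 × 80) = 0.14375
LCL = np̄ − 3·√(np̄(1−p̄)) = 11.5000 − 3 × 3.1380 = 2.0861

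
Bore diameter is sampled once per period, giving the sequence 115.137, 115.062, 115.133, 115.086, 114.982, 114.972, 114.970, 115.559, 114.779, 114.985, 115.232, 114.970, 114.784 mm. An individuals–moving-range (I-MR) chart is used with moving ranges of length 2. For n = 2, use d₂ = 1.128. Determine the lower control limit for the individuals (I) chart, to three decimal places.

114.478

X̄ = (115.137 + 115.062 + 115.133 + 115.086 + 114.982 + 114.972 + 114.970 + 115.559 + 114.779 + 114.985 + 115.232 + 114.970 + 114.784) / 13 = 115.0501
Moving ranges: 0.075, 0.071, 0.047, 0.104, 0.010, 0.002, 0.589, 0.780, 0.206, 0.247, 0.262, 0.186; M̄R̄ = 2.5790 / 12 = 0.2149
LCL = X̄ − 3·M̄R̄/d₂ = 115.0501 − 3 × 0.2149 / 1.128 = 114.4785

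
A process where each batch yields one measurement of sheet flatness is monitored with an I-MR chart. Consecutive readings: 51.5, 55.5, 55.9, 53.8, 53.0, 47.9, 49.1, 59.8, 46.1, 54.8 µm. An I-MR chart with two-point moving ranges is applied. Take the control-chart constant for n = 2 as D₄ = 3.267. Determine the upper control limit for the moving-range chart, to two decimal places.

Moving ranges: 4.0, 0.4, 2.1, 0.8, 5.1, 1.2, 10.7, 13.7, 8.7; M̄R̄ = 46.7000 / 9 = 5.1889
UCL_MR = D₄·M̄R̄ = 3.267 × 5.1889 = 16.9521

16.95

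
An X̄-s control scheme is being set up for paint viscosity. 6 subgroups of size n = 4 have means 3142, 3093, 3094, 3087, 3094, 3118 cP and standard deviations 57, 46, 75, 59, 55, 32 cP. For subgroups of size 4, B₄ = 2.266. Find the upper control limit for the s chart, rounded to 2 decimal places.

122.36

s̄ = (57 + 46 + 75 + 59 + 55 + 32) / 6 = 54.0000
UCL_s = B₄·s̄ = 2.266 × 54.0000 = 122.3640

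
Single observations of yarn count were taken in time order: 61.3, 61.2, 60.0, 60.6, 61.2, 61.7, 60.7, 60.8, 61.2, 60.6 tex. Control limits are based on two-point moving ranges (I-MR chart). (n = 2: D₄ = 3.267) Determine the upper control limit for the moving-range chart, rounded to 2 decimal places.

Moving ranges: 0.1, 1.2, 0.6, 0.6, 0.5, 1.0, 0.1, 0.4, 0.6; M̄R̄ = 5.1000 / 9 = 0.5667
UCL_MR = D₄·M̄R̄ = 3.267 × 0.5667 = 1.8513

1.85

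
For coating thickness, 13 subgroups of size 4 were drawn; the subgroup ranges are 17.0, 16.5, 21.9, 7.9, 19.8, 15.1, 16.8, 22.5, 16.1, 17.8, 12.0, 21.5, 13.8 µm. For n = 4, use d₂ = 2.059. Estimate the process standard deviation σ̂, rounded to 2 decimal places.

8.17

R̄ = (17.0 + 16.5 + 21.9 + 7.9 + 19.8 + 15.1 + 16.8 + 22.5 + 16.1 + 17.8 + 12.0 + 21.5 + 13.8) / 13 = 16.8231
σ̂ = R̄ / d₂ = 16.8231 / 2.059 = 8.1705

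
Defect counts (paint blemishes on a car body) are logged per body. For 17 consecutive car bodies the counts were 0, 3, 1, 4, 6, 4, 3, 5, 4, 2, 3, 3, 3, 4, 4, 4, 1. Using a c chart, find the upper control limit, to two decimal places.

8.52

c̄ = (0 + 3 + 1 + 4 + 6 + 4 + 3 + 5 + 4 + 2 + 3 + 3 + 3 + 4 + 4 + 4 + 1) / 17 = 54 / 17 = 3.1765
UCL = c̄ + 3√c̄ = 3.1765 + 3 × √3.1765 = 3.1765 + 3 × 1.7823 = 8.5233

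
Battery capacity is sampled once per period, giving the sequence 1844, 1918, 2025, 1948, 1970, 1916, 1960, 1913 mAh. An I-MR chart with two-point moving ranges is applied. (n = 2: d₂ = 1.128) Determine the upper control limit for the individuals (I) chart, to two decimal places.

X̄ = (1844 + 1918 + 2025 + 1948 + 1970 + 1916 + 1960 + 1913) / 8 = 1936.7500
Moving ranges: 74, 107, 77, 22, 54, 44, 47; M̄R̄ = 425.0000 / 7 = 60.7143
UCL = X̄ + 3·M̄R̄/d₂ = 1936.7500 + 3 × 60.7143 / 1.128 = 2098.2242

2098.22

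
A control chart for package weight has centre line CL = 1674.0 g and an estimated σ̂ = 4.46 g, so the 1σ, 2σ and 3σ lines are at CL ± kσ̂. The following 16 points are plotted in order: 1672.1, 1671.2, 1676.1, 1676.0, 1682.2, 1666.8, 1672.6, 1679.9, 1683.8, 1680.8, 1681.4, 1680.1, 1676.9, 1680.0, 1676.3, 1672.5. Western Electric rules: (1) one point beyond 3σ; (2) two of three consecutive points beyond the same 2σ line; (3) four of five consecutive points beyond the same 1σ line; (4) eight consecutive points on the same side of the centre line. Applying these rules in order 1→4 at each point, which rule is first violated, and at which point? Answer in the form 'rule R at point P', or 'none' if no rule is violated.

Zone of each point (C = within 1σ̂, B = 1σ̂–2σ̂, A = 2σ̂–3σ̂, * = beyond 3σ̂; sign = side of CL): 1:-C, 2:-C, 3:+C, 4:+C, 5:+B, 6:-B, 7:-C, 8:+B, 9:+A, 10:+B, 11:+B, 12:+B, 13:+C, 14:+B, 15:+C, 16:-C
Rule 3 (four of five consecutive points beyond the same 1σ limit) is satisfied at point 11.

rule 3 at point 11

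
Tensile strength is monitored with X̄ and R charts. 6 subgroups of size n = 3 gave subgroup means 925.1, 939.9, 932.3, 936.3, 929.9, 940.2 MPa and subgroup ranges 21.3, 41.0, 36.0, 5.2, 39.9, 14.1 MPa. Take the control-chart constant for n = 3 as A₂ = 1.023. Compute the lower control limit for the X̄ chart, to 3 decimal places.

907.096

X̄̄ = (925.1 + 939.9 + 932.3 + 936.3 + 929.9 + 940.2) / 6 = 5603.7000 / 6 = 933.9500
R̄ = (21.3 + 41.0 + 36.0 + 5.2 + 39.9 + 14.1) / 6 = 157.5000 / 6 = 26.2500
LCL = X̄̄ − A₂·R̄ = 933.9500 − 1.023 × 26.2500 = 907.0962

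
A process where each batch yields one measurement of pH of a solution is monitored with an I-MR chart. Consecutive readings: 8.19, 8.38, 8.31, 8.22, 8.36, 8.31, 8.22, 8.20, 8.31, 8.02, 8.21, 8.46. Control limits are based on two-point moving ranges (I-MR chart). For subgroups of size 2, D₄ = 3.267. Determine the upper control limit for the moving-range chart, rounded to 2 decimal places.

0.44

Moving ranges: 0.19, 0.07, 0.09, 0.14, 0.05, 0.09, 0.02, 0.11, 0.29, 0.19, 0.25; M̄R̄ = 1.4900 / 11 = 0.1355
UCL_MR = D₄·M̄R̄ = 3.267 × 0.1355 = 0.4425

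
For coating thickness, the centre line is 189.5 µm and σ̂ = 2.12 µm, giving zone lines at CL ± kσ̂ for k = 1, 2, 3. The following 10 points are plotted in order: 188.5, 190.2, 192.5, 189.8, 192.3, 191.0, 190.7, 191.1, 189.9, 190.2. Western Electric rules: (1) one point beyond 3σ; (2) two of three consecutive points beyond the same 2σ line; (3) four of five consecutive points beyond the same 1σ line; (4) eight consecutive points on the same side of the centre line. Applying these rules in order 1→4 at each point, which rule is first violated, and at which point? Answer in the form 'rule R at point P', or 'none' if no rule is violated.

rule 4 at point 9

Zone of each point (C = within 1σ̂, B = 1σ̂–2σ̂, A = 2σ̂–3σ̂, * = beyond 3σ̂; sign = side of CL): 1:-C, 2:+C, 3:+B, 4:+C, 5:+B, 6:+C, 7:+C, 8:+C, 9:+C, 10:+C
Rule 4 (eight consecutive points on the same side of the centre line) is satisfied at point 9.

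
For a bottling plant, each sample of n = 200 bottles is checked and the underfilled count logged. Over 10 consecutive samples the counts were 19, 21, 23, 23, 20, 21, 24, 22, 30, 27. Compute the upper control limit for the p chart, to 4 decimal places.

0.1827

p̄ = Σdᵢ / (k·n) = 230 / (10 × 200) = 0.11500
UCL = p̄ + 3·√(p̄(1−p̄)/n) = 0.11500 + 3 × √(0.11500×0.88500/200) = 0.11500 + 3 × 0.02256 = 0.18267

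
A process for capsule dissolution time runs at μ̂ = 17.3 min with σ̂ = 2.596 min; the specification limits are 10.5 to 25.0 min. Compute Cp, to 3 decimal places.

Cp = (USL − LSL) / (6σ̂) = (25.0 − 10.5) / (6 × 2.596) = 14.5000 / 15.5760 = 0.9309

0.931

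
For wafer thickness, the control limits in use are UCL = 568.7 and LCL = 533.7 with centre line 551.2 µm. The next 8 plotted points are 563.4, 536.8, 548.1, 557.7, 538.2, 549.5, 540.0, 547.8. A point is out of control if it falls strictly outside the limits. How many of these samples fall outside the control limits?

All 8 points lie within [533.7, 568.7].

0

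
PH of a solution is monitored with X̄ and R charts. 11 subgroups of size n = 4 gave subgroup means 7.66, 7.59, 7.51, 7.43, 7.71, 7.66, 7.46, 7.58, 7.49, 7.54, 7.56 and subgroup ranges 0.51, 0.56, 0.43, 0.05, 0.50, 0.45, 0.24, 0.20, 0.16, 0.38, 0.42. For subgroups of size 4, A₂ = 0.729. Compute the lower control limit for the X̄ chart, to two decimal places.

7.30

X̄̄ = (7.66 + 7.59 + 7.51 + 7.43 + 7.71 + 7.66 + 7.46 + 7.58 + 7.49 + 7.54 + 7.56) / 11 = 83.1900 / 11 = 7.5627
R̄ = (0.51 + 0.56 + 0.43 + 0.05 + 0.50 + 0.45 + 0.24 + 0.20 + 0.16 + 0.38 + 0.42) / 11 = 3.9000 / 11 = 0.3545
LCL = X̄̄ − A₂·R̄ = 7.5627 − 0.729 × 0.3545 = 7.3043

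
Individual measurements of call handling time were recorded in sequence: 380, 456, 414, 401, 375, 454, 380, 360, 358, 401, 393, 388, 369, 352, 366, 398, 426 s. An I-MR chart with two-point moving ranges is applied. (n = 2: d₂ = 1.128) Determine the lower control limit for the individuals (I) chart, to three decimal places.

X̄ = (380 + 456 + 414 + 401 + 375 + 454 + 380 + 360 + 358 + 401 + 393 + 388 + 369 + 352 + 366 + 398 + 426) / 17 = 392.4118
Moving ranges: 76, 42, 13, 26, 79, 74, 20, 2, 43, 8, 5, 19, 17, 14, 32, 28; M̄R̄ = 498.0000 / 16 = 31.1250
LCL = X̄ − 3·M̄R̄/d₂ = 392.4118 − 3 × 31.1250 / 1.128 = 309.6325

309.633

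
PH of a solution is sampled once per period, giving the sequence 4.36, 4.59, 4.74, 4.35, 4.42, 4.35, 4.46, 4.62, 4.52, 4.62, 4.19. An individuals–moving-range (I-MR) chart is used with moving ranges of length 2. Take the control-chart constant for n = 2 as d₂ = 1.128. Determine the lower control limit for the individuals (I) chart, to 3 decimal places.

3.993

X̄ = (4.36 + 4.59 + 4.74 + 4.35 + 4.42 + 4.35 + 4.46 + 4.62 + 4.52 + 4.62 + 4.19) / 11 = 4.4745
Moving ranges: 0.23, 0.15, 0.39, 0.07, 0.07, 0.11, 0.16, 0.10, 0.10, 0.43; M̄R̄ = 1.8100 / 10 = 0.1810
LCL = X̄ − 3·M̄R̄/d₂ = 4.4745 − 3 × 0.1810 / 1.128 = 3.9932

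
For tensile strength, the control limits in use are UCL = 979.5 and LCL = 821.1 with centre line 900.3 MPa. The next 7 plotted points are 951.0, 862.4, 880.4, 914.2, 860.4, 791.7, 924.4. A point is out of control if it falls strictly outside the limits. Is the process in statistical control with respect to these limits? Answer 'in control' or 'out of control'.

Compare each point to [821.1, 979.5]: sample 6 = 791.7 < LCL.

out of control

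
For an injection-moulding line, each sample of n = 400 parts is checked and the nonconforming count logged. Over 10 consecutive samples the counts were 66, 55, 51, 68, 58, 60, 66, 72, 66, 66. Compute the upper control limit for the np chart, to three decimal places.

84.628

p̄ = Σdᵢ / (k·n) = 628 / (10 × 400) = 0.15700
UCL = np̄ + 3·√(np̄(1−p̄)) = 62.8000 + 3 × √(62.8000×0.84300) = 62.8000 + 3 × 7.2760 = 84.6280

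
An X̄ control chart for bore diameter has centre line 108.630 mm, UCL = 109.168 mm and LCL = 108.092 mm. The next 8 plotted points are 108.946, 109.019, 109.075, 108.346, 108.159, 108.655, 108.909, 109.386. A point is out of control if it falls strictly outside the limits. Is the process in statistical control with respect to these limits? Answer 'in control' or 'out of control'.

out of control

Compare each point to [108.092, 109.168]: sample 8 = 109.386 > UCL.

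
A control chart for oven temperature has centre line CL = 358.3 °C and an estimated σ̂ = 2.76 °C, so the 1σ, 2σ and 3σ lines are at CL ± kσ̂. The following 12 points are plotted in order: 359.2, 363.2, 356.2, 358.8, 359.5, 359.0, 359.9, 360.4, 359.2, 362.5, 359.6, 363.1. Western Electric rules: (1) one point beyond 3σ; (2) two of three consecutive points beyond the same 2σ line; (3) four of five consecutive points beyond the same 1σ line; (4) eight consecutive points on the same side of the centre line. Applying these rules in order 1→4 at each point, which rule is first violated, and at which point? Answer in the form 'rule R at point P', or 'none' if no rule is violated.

Zone of each point (C = within 1σ̂, B = 1σ̂–2σ̂, A = 2σ̂–3σ̂, * = beyond 3σ̂; sign = side of CL): 1:+C, 2:+B, 3:-C, 4:+C, 5:+C, 6:+C, 7:+C, 8:+C, 9:+C, 10:+B, 11:+C, 12:+B
Rule 4 (eight consecutive points on the same side of the centre line) is satisfied at point 11.

rule 4 at point 11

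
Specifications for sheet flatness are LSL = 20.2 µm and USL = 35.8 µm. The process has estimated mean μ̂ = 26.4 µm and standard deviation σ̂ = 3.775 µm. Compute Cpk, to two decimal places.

Cpu = (USL − μ̂) / (3σ̂) = (35.8 − 26.4) / (3 × 3.775) = 0.8300; Cpl = (μ̂ − LSL) / (3σ̂) = (26.4 − 20.2) / (3 × 3.775) = 0.5475; Cpk = min(Cpu, Cpl) = 0.5475

0.55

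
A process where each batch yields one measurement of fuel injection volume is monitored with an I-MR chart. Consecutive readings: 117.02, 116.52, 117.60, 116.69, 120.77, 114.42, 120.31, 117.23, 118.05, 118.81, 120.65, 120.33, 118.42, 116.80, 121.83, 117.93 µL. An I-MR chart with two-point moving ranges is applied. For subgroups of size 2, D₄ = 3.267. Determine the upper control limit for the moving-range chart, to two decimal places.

Moving ranges: 0.50, 1.08, 0.91, 4.08, 6.35, 5.89, 3.08, 0.82, 0.76, 1.84, 0.32, 1.91, 1.62, 5.03, 3.90; M̄R̄ = 38.0900 / 15 = 2.5393
UCL_MR = D₄·M̄R̄ = 3.267 × 2.5393 = 8.2960

8.30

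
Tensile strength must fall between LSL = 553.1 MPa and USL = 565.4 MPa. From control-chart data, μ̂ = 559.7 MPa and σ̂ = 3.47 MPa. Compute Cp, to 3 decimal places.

0.591

Cp = (USL − LSL) / (6σ̂) = (565.4 − 553.1) / (6 × 3.47) = 12.3000 / 20.8200 = 0.5908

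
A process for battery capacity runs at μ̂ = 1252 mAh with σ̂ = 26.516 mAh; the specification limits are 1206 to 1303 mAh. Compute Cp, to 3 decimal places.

0.610

Cp = (USL − LSL) / (6σ̂) = (1303 − 1206) / (6 × 26.516) = 97.0000 / 159.0960 = 0.6097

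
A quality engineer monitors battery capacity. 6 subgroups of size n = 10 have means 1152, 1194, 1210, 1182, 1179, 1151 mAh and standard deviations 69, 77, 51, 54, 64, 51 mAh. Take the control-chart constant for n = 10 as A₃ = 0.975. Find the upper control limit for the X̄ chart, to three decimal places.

1237.475

X̄̄ = (1152 + 1194 + 1210 + 1182 + 1179 + 1151) / 6 = 1178.0000
s̄ = (69 + 77 + 51 + 54 + 64 + 51) / 6 = 61.0000
UCL = X̄̄ + A₃·s̄ = 1178.0000 + 0.975 × 61.0000 = 1237.4750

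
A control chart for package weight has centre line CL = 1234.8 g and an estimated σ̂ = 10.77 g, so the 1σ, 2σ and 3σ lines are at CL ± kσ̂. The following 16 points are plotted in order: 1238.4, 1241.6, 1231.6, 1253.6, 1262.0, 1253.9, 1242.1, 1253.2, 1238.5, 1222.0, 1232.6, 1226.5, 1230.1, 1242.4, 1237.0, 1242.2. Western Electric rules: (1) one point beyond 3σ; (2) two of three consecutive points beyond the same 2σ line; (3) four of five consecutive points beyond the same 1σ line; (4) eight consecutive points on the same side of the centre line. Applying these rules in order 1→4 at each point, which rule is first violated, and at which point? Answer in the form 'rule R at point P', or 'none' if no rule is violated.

rule 3 at point 8

Zone of each point (C = within 1σ̂, B = 1σ̂–2σ̂, A = 2σ̂–3σ̂, * = beyond 3σ̂; sign = side of CL): 1:+C, 2:+C, 3:-C, 4:+B, 5:+A, 6:+B, 7:+C, 8:+B, 9:+C, 10:-B, 11:-C, 12:-C, 13:-C, 14:+C, 15:+C, 16:+C
Rule 3 (four of five consecutive points beyond the same 1σ limit) is satisfied at point 8.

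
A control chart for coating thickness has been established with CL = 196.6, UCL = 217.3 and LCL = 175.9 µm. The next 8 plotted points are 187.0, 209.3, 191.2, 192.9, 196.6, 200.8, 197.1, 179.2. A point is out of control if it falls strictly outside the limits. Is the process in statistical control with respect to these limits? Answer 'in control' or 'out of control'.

in control

All 8 points lie within [175.9, 217.3].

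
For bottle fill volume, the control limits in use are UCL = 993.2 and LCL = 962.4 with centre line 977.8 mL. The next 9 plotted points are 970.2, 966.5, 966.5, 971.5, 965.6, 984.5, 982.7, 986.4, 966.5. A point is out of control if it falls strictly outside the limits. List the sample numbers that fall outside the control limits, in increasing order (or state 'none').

All 9 points lie within [962.4, 993.2].

none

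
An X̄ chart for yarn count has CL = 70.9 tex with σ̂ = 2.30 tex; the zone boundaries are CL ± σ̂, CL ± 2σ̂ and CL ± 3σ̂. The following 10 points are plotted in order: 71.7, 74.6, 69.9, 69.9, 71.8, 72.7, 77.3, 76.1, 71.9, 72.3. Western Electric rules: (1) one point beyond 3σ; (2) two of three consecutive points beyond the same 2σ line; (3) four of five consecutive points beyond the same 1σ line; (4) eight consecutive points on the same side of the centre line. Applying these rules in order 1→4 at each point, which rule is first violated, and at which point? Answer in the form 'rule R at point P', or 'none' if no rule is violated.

rule 2 at point 8

Zone of each point (C = within 1σ̂, B = 1σ̂–2σ̂, A = 2σ̂–3σ̂, * = beyond 3σ̂; sign = side of CL): 1:+C, 2:+B, 3:-C, 4:-C, 5:+C, 6:+C, 7:+A, 8:+A, 9:+C, 10:+C
Rule 2 (two of three consecutive points beyond the same 2σ limit) is satisfied at point 8.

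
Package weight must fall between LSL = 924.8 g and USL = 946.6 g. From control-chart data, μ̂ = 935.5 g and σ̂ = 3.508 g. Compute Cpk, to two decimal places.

Cpu = (USL − μ̂) / (3σ̂) = (946.6 − 935.5) / (3 × 3.508) = 1.0547; Cpl = (μ̂ − LSL) / (3σ̂) = (935.5 − 924.8) / (3 × 3.508) = 1.0167; Cpk = min(Cpu, Cpl) = 1.0167

1.02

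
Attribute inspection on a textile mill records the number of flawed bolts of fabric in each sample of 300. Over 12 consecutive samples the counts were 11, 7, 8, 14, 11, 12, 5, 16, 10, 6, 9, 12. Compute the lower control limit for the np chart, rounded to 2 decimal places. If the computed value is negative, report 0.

p̄ = Σdᵢ / (k·n) = 121 / (12 × 300) = 0.03361
LCL = np̄ − 3·√(np̄(1−p̄)) = 10.0833 − 3 × 3.1216 = 0.7185

0.72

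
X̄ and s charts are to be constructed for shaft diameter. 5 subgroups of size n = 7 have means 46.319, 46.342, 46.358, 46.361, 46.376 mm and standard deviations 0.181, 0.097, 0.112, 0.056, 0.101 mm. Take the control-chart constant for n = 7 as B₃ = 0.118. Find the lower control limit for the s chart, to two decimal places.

0.01

s̄ = (0.181 + 0.097 + 0.112 + 0.056 + 0.101) / 5 = 0.1094
LCL_s = B₃·s̄ = 0.118 × 0.1094 = 0.0129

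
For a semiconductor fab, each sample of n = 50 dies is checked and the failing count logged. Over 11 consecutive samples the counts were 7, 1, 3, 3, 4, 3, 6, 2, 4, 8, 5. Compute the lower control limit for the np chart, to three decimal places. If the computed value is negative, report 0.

p̄ = Σdᵢ / (k·n) = 46 / (11 × 50) = 0.08364
LCL = np̄ − 3·√(np̄(1−p̄)) = 4.1818 − 3 × 1.9576 = -1.6909 → 0 (negative, so LCL = 0)

0.000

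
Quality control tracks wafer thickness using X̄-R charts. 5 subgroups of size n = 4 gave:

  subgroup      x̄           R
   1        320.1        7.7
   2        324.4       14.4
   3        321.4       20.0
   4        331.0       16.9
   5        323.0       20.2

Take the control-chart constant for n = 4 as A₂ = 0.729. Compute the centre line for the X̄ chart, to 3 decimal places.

X̄̄ = (320.1 + 324.4 + 321.4 + 331.0 + 323.0) / 5 = 1619.9000 / 5 = 323.9800
CL = X̄̄ = 323.9800

323.980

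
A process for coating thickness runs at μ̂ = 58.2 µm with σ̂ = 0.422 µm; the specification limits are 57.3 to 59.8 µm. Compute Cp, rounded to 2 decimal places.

0.99

Cp = (USL − LSL) / (6σ̂) = (59.8 − 57.3) / (6 × 0.422) = 2.5000 / 2.5320 = 0.9874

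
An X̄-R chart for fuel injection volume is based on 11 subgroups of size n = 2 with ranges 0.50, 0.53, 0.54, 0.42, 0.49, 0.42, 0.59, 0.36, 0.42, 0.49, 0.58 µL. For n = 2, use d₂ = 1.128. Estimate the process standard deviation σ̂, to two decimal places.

0.43

R̄ = (0.50 + 0.53 + 0.54 + 0.42 + 0.49 + 0.42 + 0.59 + 0.36 + 0.42 + 0.49 + 0.58) / 11 = 0.4855
σ̂ = R̄ / d₂ = 0.4855 / 1.128 = 0.4304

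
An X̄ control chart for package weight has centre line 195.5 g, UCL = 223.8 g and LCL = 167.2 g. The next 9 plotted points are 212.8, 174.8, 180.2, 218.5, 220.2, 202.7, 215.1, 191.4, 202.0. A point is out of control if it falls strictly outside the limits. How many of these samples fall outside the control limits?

0

All 9 points lie within [167.2, 223.8].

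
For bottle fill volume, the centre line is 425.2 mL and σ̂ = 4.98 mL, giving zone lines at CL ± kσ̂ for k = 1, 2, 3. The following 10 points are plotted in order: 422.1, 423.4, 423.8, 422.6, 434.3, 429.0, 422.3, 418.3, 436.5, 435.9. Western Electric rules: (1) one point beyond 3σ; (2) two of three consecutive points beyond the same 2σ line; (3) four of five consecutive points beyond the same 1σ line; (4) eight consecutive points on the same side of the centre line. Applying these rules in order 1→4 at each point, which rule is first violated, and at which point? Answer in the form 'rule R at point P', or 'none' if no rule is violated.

rule 2 at point 10

Zone of each point (C = within 1σ̂, B = 1σ̂–2σ̂, A = 2σ̂–3σ̂, * = beyond 3σ̂; sign = side of CL): 1:-C, 2:-C, 3:-C, 4:-C, 5:+B, 6:+C, 7:-C, 8:-B, 9:+A, 10:+A
Rule 2 (two of three consecutive points beyond the same 2σ limit) is satisfied at point 10.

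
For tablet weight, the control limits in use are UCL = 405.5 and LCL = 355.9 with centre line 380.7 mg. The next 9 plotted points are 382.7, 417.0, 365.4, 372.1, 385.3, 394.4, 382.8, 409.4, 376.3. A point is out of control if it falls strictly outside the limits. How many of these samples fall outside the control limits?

2

Compare each point to [355.9, 405.5]: sample 2 = 417.0 > UCL; sample 8 = 409.4 > UCL.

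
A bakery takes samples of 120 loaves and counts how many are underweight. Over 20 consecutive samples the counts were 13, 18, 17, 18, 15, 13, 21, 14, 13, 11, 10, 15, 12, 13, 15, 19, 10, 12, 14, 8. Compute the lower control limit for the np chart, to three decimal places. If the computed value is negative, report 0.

p̄ = Σdᵢ / (k·n) = 281 / (20 × 120) = 0.11708
LCL = np̄ − 3·√(np̄(1−p̄)) = 14.0500 − 3 × 3.5221 = 3.4838

3.484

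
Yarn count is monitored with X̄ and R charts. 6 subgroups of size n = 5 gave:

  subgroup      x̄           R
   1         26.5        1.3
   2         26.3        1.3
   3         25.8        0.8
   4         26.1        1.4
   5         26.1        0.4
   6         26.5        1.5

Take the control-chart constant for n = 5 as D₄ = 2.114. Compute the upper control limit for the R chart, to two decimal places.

R̄ = (1.3 + 1.3 + 0.8 + 1.4 + 0.4 + 1.5) / 6 = 6.7000 / 6 = 1.1167
UCL_R = D₄·R̄ = 2.114 × 1.1167 = 2.3606

2.36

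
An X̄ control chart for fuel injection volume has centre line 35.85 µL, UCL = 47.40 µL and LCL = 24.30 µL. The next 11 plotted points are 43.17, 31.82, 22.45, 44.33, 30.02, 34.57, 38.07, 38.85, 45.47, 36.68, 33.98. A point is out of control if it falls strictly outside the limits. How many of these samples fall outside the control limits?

Compare each point to [24.30, 47.40]: sample 3 = 22.45 < LCL.

1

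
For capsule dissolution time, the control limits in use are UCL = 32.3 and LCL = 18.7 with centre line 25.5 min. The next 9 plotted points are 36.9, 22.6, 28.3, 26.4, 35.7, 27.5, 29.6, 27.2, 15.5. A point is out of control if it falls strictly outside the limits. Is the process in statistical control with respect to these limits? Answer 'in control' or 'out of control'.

out of control

Compare each point to [18.7, 32.3]: sample 1 = 36.9 > UCL; sample 5 = 35.7 > UCL; sample 9 = 15.5 < LCL.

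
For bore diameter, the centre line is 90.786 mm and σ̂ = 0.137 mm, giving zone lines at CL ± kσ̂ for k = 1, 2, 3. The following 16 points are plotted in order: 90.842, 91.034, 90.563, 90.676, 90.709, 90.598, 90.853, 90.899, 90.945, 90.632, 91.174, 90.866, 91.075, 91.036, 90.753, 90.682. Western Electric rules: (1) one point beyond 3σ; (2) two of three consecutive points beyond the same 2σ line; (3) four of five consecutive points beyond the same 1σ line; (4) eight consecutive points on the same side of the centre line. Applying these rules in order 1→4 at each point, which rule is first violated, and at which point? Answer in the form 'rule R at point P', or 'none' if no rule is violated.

Zone of each point (C = within 1σ̂, B = 1σ̂–2σ̂, A = 2σ̂–3σ̂, * = beyond 3σ̂; sign = side of CL): 1:+C, 2:+B, 3:-B, 4:-C, 5:-C, 6:-B, 7:+C, 8:+C, 9:+B, 10:-B, 11:+A, 12:+C, 13:+A, 14:+B, 15:-C, 16:-C
Rule 2 (two of three consecutive points beyond the same 2σ limit) is satisfied at point 13.

rule 2 at point 13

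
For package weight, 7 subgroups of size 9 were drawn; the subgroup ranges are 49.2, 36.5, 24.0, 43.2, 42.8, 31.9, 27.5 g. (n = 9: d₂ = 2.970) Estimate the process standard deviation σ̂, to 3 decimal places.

R̄ = (49.2 + 36.5 + 24.0 + 43.2 + 42.8 + 31.9 + 27.5) / 7 = 36.4429
σ̂ = R̄ / d₂ = 36.4429 / 2.970 = 12.2703

12.270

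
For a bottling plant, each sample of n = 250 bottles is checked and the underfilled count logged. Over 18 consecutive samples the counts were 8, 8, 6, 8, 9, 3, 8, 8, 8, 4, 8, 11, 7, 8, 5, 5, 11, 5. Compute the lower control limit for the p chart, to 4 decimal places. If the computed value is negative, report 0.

p̄ = Σdᵢ / (k·n) = 130 / (18 × 250) = 0.02889
LCL = p̄ − 3·√(p̄(1−p̄)/n) = 0.02889 − 3 × 0.01059 = -0.00289 → 0 (negative, so LCL = 0)

0.0000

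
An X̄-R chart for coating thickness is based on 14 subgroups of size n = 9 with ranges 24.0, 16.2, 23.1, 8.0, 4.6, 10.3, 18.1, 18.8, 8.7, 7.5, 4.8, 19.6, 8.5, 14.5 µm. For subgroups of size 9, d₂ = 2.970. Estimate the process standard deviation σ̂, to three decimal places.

R̄ = (24.0 + 16.2 + 23.1 + 8.0 + 4.6 + 10.3 + 18.1 + 18.8 + 8.7 + 7.5 + 4.8 + 19.6 + 8.5 + 14.5) / 14 = 13.3357
σ̂ = R̄ / d₂ = 13.3357 / 2.970 = 4.4901

4.490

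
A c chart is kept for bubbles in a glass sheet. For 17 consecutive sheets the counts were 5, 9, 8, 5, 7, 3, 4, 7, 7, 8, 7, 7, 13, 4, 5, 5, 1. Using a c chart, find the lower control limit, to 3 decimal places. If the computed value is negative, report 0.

c̄ = (5 + 9 + 8 + 5 + 7 + 3 + 4 + 7 + 7 + 8 + 7 + 7 + 13 + 4 + 5 + 5 + 1) / 17 = 105 / 17 = 6.1765
LCL = c̄ − 3√c̄ = 6.1765 − 3 × 2.4853 = -1.2793 → 0 (cannot be negative)

0.000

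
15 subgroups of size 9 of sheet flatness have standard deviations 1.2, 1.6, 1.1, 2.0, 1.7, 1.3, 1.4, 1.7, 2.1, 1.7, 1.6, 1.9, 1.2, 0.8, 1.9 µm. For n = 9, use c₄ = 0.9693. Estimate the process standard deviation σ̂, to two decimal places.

1.60

s̄ = (1.2 + 1.6 + 1.1 + 2.0 + 1.7 + 1.3 + 1.4 + 1.7 + 2.1 + 1.7 + 1.6 + 1.9 + 1.2 + 0.8 + 1.9) / 15 = 1.5467
σ̂ = s̄ / c₄ = 1.5467 / 0.9693 = 1.5957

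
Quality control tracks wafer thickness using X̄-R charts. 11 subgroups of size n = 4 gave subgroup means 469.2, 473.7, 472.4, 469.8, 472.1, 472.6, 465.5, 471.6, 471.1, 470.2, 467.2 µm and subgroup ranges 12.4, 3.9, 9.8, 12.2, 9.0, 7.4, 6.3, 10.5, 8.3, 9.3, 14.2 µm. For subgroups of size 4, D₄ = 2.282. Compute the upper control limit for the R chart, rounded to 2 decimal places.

21.43

R̄ = (12.4 + 3.9 + 9.8 + 12.2 + 9.0 + 7.4 + 6.3 + 10.5 + 8.3 + 9.3 + 14.2) / 11 = 103.3000 / 11 = 9.3909
UCL_R = D₄·R̄ = 2.282 × 9.3909 = 21.4301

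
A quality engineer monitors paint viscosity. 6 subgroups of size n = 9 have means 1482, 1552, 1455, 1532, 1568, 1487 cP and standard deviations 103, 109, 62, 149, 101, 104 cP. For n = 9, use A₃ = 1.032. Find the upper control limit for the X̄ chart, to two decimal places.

1620.68

X̄̄ = (1482 + 1552 + 1455 + 1532 + 1568 + 1487) / 6 = 1512.6667
s̄ = (103 + 109 + 62 + 149 + 101 + 104) / 6 = 104.6667
UCL = X̄̄ + A₃·s̄ = 1512.6667 + 1.032 × 104.6667 = 1620.6827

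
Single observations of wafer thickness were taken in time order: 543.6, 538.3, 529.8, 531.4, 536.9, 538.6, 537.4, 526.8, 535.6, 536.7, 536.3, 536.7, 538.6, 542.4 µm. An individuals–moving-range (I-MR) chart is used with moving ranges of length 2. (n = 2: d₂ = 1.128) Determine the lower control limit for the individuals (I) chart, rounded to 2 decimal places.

525.97

X̄ = (543.6 + 538.3 + 529.8 + 531.4 + 536.9 + 538.6 + 537.4 + 526.8 + 535.6 + 536.7 + 536.3 + 536.7 + 538.6 + 542.4) / 14 = 536.3643
Moving ranges: 5.3, 8.5, 1.6, 5.5, 1.7, 1.2, 10.6, 8.8, 1.1, 0.4, 0.4, 1.9, 3.8; M̄R̄ = 50.8000 / 13 = 3.9077
LCL = X̄ − 3·M̄R̄/d₂ = 536.3643 − 3 × 3.9077 / 1.128 = 525.9715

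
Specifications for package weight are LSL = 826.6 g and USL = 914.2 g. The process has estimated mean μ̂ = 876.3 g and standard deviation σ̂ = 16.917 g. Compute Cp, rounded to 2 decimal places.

Cp = (USL − LSL) / (6σ̂) = (914.2 − 826.6) / (6 × 16.917) = 87.6000 / 101.5020 = 0.8630

0.86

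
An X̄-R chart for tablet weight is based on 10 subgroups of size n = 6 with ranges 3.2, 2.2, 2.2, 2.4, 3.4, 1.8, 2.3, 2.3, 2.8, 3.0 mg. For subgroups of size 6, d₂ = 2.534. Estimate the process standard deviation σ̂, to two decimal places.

1.01

R̄ = (3.2 + 2.2 + 2.2 + 2.4 + 3.4 + 1.8 + 2.3 + 2.3 + 2.8 + 3.0) / 10 = 2.5600
σ̂ = R̄ / d₂ = 2.5600 / 2.534 = 1.0103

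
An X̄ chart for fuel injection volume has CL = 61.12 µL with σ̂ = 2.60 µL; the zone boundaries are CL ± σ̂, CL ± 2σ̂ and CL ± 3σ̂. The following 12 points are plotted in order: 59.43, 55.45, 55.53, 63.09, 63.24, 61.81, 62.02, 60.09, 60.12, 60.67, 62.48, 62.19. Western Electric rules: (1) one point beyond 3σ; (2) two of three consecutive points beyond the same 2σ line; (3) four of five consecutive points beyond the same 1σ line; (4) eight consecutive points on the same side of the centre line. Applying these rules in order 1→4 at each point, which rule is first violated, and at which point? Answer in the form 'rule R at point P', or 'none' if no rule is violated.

rule 2 at point 3

Zone of each point (C = within 1σ̂, B = 1σ̂–2σ̂, A = 2σ̂–3σ̂, * = beyond 3σ̂; sign = side of CL): 1:-C, 2:-A, 3:-A, 4:+C, 5:+C, 6:+C, 7:+C, 8:-C, 9:-C, 10:-C, 11:+C, 12:+C
Rule 2 (two of three consecutive points beyond the same 2σ limit) is satisfied at point 3.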